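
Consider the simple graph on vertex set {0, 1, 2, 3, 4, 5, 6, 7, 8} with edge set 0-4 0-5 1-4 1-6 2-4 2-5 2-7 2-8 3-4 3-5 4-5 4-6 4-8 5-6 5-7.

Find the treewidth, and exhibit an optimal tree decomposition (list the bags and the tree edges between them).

Each bag holds 3 vertices, so the decomposition has width 2, which upper-bounds the treewidth. For the lower bound, the 3 vertices {2, 4, 8} are pairwise adjacent, and any tree decomposition puts a clique entirely inside one bag — forcing width ≥ 2. The upper and lower bounds meet at 2, so that is the treewidth.

Treewidth 2.
Bags: B1 = {4, 5, 6}  B2 = {0, 4, 5}  B3 = {2, 4, 5}  B4 = {3, 4, 5}  B5 = {1, 4, 6}  B6 = {2, 5, 7}  B7 = {2, 4, 8}
Tree: B1–B2, B1–B3, B1–B4, B1–B5, B3–B6, B3–B7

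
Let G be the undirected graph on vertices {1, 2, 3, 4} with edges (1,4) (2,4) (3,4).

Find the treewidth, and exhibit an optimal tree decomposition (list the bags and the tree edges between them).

Treewidth 1.
One such decomposition:
Bags: B1 = {1, 4}  B2 = {2, 4}  B3 = {3, 4}
Tree: B1–B2, B1–B3

Each bag holds 2 vertices, so the decomposition has width 1, which upper-bounds the treewidth. Any graph with an edge has treewidth ≥ 1, and G has the edge 4–1. Therefore the treewidth is 1.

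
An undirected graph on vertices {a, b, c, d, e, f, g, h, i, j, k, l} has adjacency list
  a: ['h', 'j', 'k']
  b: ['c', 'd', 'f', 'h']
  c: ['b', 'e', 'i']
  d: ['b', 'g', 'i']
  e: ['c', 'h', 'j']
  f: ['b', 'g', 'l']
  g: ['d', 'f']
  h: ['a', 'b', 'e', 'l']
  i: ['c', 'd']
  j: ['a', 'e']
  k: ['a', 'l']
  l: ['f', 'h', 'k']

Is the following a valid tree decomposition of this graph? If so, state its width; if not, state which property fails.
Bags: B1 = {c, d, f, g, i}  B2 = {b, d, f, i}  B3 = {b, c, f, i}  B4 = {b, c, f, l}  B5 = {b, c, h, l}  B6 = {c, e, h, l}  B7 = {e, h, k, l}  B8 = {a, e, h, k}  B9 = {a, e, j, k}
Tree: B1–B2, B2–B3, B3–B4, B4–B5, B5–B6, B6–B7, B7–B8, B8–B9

No — bags containing vertex c are not connected in the tree.

A tree decomposition must satisfy three properties: every vertex lies in some bag; for every edge, both endpoints lie together in some bag; and for every vertex, the bags containing it form a connected subtree. Here bags containing vertex c are not connected in the tree, so the decomposition is invalid.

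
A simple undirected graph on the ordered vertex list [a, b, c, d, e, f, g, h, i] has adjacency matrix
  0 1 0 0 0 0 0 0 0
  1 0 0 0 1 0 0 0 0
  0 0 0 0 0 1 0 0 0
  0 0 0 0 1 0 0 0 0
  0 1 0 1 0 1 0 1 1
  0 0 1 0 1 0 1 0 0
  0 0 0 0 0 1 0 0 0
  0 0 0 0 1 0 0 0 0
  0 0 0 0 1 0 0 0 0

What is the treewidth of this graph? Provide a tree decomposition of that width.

Treewidth 1.
One such decomposition:
Bags: B1 = {e, i}  B2 = {e, h}  B3 = {d, e}  B4 = {e, f}  B5 = {c, f}  B6 = {b, e}  B7 = {a, b}  B8 = {f, g}
Tree: B1–B2, B1–B3, B3–B4, B4–B5, B4–B6, B6–B7, B5–B8

Each bag holds 2 vertices, so the decomposition has width 1, which upper-bounds the treewidth. G has an edge, so its treewidth is at least 1. The upper and lower bounds meet at 1, so that is the treewidth.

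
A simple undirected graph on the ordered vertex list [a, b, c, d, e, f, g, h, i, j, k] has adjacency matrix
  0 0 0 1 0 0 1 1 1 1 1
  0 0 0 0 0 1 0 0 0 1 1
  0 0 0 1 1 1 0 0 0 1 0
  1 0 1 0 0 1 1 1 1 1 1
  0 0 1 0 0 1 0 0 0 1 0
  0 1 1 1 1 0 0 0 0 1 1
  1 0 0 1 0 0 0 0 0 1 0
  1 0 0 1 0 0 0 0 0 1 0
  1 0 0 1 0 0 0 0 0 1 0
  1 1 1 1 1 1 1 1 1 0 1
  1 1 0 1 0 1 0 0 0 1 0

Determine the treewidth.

A width-3 tree decomposition is:
Bags: B1 = {d, f, j, k}  B2 = {b, f, j, k}  B3 = {a, d, j, k}  B4 = {a, d, h, j}  B5 = {c, d, f, j}  B6 = {a, d, i, j}  B7 = {a, d, g, j}  B8 = {c, e, f, j}
Tree: B1–B2, B1–B3, B3–B4, B1–B5, B3–B6, B4–B7, B5–B8
The largest bag has 4 vertices, giving width 3; this decomposition certifies tw(G) ≤ 3. Conversely, {a, d, g, j} is a clique of size 4, and the vertices of any clique must share a bag in every tree decomposition; so some bag has ≥ 4 vertices and tw(G) ≥ 3. Hence tw(G) = 3 exactly.

3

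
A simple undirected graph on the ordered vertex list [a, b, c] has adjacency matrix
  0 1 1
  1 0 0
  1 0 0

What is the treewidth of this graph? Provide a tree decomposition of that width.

Treewidth 1.
One such decomposition:
Bags: B1 = {a, b}  B2 = {a, c}
Tree: B1–B2

Each bag holds 2 vertices, so the decomposition has width 1, which upper-bounds the treewidth. Any graph with an edge has treewidth ≥ 1, and G has the edge a–b. The upper and lower bounds meet at 1, so that is the treewidth.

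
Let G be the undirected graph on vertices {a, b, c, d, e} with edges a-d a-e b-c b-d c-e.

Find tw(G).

2

A width-2 tree decomposition is:
Bags: B1 = {a, d, e}  B2 = {c, d, e}  B3 = {b, c, d}
Tree: B1–B2, B2–B3
Every bag has size at most 3, so the width is 3 − 1 = 2 and tw(G) ≤ 2. The edges d–a–e–c–b–d form a cycle, so G is not a tree and its treewidth is at least 2. The upper and lower bounds meet at 2, so that is the treewidth.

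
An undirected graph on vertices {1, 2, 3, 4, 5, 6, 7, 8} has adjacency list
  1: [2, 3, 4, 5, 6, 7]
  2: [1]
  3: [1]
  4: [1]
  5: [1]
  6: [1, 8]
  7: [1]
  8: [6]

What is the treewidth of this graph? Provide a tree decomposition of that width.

Treewidth 1.
Bags: B1 = {6, 8}  B2 = {1, 6}  B3 = {1, 2}  B4 = {1, 7}  B5 = {1, 5}  B6 = {1, 4}  B7 = {1, 3}
Tree: B1–B2, B2–B3, B3–B4, B4–B5, B5–B6, B6–B7

Each bag holds 2 vertices, so the decomposition has width 1, which upper-bounds the treewidth. Any graph with an edge has treewidth ≥ 1, and G has the edge 6–8. Hence tw(G) = 1 exactly.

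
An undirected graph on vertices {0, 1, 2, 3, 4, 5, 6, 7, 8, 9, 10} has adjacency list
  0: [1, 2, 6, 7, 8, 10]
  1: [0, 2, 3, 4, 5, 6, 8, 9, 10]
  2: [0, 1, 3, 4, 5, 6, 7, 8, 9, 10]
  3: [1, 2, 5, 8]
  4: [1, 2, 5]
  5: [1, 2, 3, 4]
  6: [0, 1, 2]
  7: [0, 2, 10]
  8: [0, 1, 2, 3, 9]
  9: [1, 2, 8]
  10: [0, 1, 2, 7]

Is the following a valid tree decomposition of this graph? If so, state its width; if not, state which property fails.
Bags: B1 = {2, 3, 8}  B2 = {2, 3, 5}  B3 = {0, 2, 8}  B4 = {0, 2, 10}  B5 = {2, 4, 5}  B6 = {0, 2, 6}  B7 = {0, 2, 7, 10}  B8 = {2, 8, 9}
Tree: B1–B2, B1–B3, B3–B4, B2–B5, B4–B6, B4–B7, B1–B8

No — vertex 1 appears in no bag.

A tree decomposition must satisfy three properties: every vertex lies in some bag; for every edge, both endpoints lie together in some bag; and for every vertex, the bags containing it form a connected subtree. Here vertex 1 appears in no bag, so the decomposition is invalid.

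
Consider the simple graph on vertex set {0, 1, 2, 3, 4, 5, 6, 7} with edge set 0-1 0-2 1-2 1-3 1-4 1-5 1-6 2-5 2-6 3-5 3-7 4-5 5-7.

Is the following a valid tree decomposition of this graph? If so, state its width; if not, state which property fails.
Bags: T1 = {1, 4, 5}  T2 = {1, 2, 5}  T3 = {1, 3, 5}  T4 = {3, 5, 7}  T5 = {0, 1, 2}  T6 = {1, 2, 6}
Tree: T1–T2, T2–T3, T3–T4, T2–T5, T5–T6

Vertex coverage: the bags together contain {0, 1, 2, 3, 4, 5, 6, 7}, the full vertex set. Edge coverage: each edge of G has both endpoints in at least one bag. Running intersection: for every vertex, the bags containing it form a connected subtree. All three properties hold, so this is a valid tree decomposition of width max|bag| − 1 = 2, and hence tw(G) ≤ 2.

Yes; width 2.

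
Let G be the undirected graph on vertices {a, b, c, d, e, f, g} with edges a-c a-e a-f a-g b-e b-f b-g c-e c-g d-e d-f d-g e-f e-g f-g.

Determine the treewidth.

A width-3 tree decomposition is:
Bags: B1 = {a, e, f, g}  B2 = {d, e, f, g}  B3 = {b, e, f, g}  B4 = {a, c, e, g}
Tree: B1–B2, B2–B3, B1–B4
Each bag holds 4 vertices, so the decomposition has width 3, which upper-bounds the treewidth. For the lower bound, the 4 vertices {a, c, e, g} are pairwise adjacent, and any tree decomposition puts a clique entirely inside one bag — forcing width ≥ 3. Combining the bounds, tw(G) = 3.

3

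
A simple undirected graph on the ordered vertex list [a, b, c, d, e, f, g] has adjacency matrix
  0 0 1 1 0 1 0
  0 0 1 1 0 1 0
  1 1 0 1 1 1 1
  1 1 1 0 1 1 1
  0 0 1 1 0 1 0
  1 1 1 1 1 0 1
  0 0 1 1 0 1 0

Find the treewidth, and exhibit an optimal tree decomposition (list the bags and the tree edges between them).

Treewidth 3.
Bags: B1 = {a, c, d, f}  B2 = {c, d, f, g}  B3 = {b, c, d, f}  B4 = {c, d, e, f}
Tree: B1–B2, B2–B3, B3–B4

Every bag has size at most 4, so the width is 4 − 1 = 3 and tw(G) ≤ 3. On the other hand G contains the 4-clique {c, d, f, g}. A clique must lie in a single bag of any decomposition, so no decomposition can have width below 3. Therefore the treewidth is 3.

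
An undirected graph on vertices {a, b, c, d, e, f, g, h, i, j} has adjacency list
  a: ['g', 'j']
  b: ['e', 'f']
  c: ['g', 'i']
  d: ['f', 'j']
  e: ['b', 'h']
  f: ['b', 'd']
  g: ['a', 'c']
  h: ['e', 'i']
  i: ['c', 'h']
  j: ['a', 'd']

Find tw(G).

A width-2 tree decomposition is:
Bags: B1 = {a, d, j}  B2 = {a, d, f}  B3 = {a, b, f}  B4 = {a, b, e}  B5 = {a, e, h}  B6 = {a, h, i}  B7 = {a, c, i}  B8 = {a, c, g}
Tree: B1–B2, B2–B3, B3–B4, B4–B5, B5–B6, B6–B7, B7–B8
Every bag has size at most 3, so the width is 3 − 1 = 2 and tw(G) ≤ 2. The edges a–j–d–f–b–e–h–i–c–g–a form a cycle, so G is not a tree and its treewidth is at least 2. Combining the bounds, tw(G) = 2.

2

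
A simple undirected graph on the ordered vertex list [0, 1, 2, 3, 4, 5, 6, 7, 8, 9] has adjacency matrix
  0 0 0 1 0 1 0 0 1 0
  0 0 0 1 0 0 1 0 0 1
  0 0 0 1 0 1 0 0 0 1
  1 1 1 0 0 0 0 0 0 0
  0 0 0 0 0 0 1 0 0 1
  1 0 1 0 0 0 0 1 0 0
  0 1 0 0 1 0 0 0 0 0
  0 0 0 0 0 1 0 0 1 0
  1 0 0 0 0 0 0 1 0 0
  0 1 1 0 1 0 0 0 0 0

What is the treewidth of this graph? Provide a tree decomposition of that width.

Treewidth 2.
Bags: B1 = {0, 7, 8}  B2 = {0, 5, 7}  B3 = {0, 3, 5}  B4 = {2, 3, 5}  B5 = {1, 2, 3}  B6 = {1, 2, 9}  B7 = {1, 6, 9}  B8 = {4, 6, 9}
Tree: B1–B2, B2–B3, B3–B4, B4–B5, B5–B6, B6–B7, B7–B8

Every bag has size at most 3, so the width is 3 − 1 = 2 and tw(G) ≤ 2. Since 8–7–5–0–8 is a cycle in G, G is not acyclic. Forests are exactly the graphs of treewidth ≤ 1, so tw(G) ≥ 2. Hence tw(G) = 2 exactly.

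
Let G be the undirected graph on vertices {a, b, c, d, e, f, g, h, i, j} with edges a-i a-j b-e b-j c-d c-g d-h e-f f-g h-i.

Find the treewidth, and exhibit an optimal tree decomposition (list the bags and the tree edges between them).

Every bag has size at most 3, so the width is 3 − 1 = 2 and tw(G) ≤ 2. The edges a–j–b–e–f–g–c–d–h–i–a form a cycle, so G is not a tree and its treewidth is at least 2. Hence tw(G) = 2 exactly.

Treewidth 2.
One optimal decomposition is:
Bags: B1 = {a, b, j}  B2 = {a, b, e}  B3 = {a, e, f}  B4 = {a, f, g}  B5 = {a, c, g}  B6 = {a, c, d}  B7 = {a, d, h}  B8 = {a, h, i}
Tree: B1–B2, B2–B3, B3–B4, B4–B5, B5–B6, B6–B7, B7–B8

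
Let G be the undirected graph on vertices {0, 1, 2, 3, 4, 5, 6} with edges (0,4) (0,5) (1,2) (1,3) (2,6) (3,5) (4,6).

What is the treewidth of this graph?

A width-2 tree decomposition is:
Bags: B1 = {0, 3, 5}  B2 = {0, 3, 4}  B3 = {3, 4, 6}  B4 = {2, 3, 6}  B5 = {1, 2, 3}
Tree: B1–B2, B2–B3, B3–B4, B4–B5
Every bag has size at most 3, so the width is 3 − 1 = 2 and tw(G) ≤ 2. For the lower bound, G contains the cycle 3–5–0–4–6–2–1–3, so G is not a forest; only forests have treewidth ≤ 1, hence tw(G) ≥ 2. Therefore the treewidth is 2.

2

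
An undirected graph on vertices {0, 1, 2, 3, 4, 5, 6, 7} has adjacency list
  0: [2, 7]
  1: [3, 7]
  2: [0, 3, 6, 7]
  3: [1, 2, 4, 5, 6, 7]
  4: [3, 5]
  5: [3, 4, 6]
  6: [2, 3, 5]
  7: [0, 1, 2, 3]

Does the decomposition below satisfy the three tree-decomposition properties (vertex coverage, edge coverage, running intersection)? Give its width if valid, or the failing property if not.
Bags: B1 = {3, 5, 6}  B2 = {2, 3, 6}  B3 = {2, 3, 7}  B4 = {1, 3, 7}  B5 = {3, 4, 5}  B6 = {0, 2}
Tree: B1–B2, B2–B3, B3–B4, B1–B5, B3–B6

No — edge (7,0) lies in no bag.

A tree decomposition must satisfy three properties: every vertex lies in some bag; for every edge, both endpoints lie together in some bag; and for every vertex, the bags containing it form a connected subtree. Here edge (7,0) lies in no bag, so the decomposition is invalid.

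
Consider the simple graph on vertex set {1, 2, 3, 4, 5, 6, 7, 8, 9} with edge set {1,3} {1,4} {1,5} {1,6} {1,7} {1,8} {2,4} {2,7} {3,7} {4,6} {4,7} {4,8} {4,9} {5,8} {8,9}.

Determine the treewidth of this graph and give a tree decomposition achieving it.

The largest bag has 3 vertices, giving width 2; this decomposition certifies tw(G) ≤ 2. For the lower bound, the 3 vertices {1, 3, 7} are pairwise adjacent, and any tree decomposition puts a clique entirely inside one bag — forcing width ≥ 2. Therefore the treewidth is 2.

Treewidth 2.
Bags: B1 = {1, 4, 8}  B2 = {1, 4, 7}  B3 = {1, 5, 8}  B4 = {1, 4, 6}  B5 = {4, 8, 9}  B6 = {1, 3, 7}  B7 = {2, 4, 7}
Tree: B1–B2, B1–B3, B2–B4, B1–B5, B2–B6, B2–B7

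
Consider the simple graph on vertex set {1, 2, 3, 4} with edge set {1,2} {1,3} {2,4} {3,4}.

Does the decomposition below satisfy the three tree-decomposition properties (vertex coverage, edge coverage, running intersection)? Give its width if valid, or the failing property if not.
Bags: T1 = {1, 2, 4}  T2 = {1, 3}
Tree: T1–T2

No — edge (4,3) lies in no bag.

A tree decomposition must satisfy three properties: every vertex lies in some bag; for every edge, both endpoints lie together in some bag; and for every vertex, the bags containing it form a connected subtree. Here edge (4,3) lies in no bag, so the decomposition is invalid.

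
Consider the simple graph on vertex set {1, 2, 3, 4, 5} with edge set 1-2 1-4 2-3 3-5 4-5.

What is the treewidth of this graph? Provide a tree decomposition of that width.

Every bag has size at most 3, so the width is 3 − 1 = 2 and tw(G) ≤ 2. The edges 3–2–1–4–5–3 form a cycle, so G is not a tree and its treewidth is at least 2. The upper and lower bounds meet at 2, so that is the treewidth.

Treewidth 2.
One optimal decomposition is:
Bags: B1 = {1, 2, 3}  B2 = {1, 3, 4}  B3 = {3, 4, 5}
Tree: B1–B2, B2–B3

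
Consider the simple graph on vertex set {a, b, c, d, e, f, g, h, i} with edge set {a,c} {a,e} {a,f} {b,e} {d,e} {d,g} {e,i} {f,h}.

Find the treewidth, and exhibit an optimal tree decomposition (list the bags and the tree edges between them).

Every bag has size at most 2, so the width is 2 − 1 = 1 and tw(G) ≤ 1. Any graph with an edge has treewidth ≥ 1, and G has the edge f–h. Therefore the treewidth is 1.

Treewidth 1.
One optimal decomposition is:
Bags: B1 = {f, h}  B2 = {a, f}  B3 = {a, e}  B4 = {a, c}  B5 = {e, i}  B6 = {d, e}  B7 = {d, g}  B8 = {b, e}
Tree: B1–B2, B2–B3, B2–B4, B3–B5, B5–B6, B6–B7, B5–B8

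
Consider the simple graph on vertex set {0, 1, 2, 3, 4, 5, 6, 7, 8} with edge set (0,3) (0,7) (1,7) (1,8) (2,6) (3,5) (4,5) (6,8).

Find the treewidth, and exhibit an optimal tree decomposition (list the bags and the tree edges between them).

The largest bag has 2 vertices, giving width 1; this decomposition certifies tw(G) ≤ 1. G has an edge, so its treewidth is at least 1. Therefore the treewidth is 1.

Treewidth 1.
One such decomposition:
Bags: B1 = {4, 5}  B2 = {3, 5}  B3 = {0, 3}  B4 = {0, 7}  B5 = {1, 7}  B6 = {1, 8}  B7 = {6, 8}  B8 = {2, 6}
Tree: B1–B2, B2–B3, B3–B4, B4–B5, B5–B6, B6–B7, B7–B8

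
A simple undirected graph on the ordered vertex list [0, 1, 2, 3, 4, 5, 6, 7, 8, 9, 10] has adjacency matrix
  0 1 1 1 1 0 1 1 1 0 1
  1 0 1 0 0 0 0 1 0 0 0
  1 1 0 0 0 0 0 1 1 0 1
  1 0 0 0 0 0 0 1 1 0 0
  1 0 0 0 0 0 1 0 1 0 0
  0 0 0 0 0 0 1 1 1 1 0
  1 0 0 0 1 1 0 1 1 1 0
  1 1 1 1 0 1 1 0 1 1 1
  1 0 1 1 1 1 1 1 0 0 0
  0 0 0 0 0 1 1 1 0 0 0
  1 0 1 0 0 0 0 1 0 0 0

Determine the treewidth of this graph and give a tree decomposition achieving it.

The largest bag has 4 vertices, giving width 3; this decomposition certifies tw(G) ≤ 3. On the other hand G contains the 4-clique {0, 4, 6, 8}. A clique must lie in a single bag of any decomposition, so no decomposition can have width below 3. Hence tw(G) = 3 exactly.

Treewidth 3.
Bags: B1 = {0, 6, 7, 8}  B2 = {0, 4, 6, 8}  B3 = {0, 2, 7, 8}  B4 = {5, 6, 7, 8}  B5 = {0, 3, 7, 8}  B6 = {5, 6, 7, 9}  B7 = {0, 1, 2, 7}  B8 = {0, 2, 7, 10}
Tree: B1–B2, B1–B3, B1–B4, B1–B5, B4–B6, B3–B7, B7–B8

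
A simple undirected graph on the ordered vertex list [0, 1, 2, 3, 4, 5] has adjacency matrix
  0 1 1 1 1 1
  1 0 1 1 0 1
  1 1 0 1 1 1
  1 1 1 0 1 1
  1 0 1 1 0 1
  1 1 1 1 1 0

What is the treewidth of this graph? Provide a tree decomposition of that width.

Each bag holds 5 vertices, so the decomposition has width 4, which upper-bounds the treewidth. For the lower bound, the 5 vertices {0, 1, 2, 3, 5} are pairwise adjacent, and any tree decomposition puts a clique entirely inside one bag — forcing width ≥ 4. Hence tw(G) = 4 exactly.

Treewidth 4.
One optimal decomposition is:
Bags: B1 = {0, 1, 2, 3, 5}  B2 = {0, 2, 3, 4, 5}
Tree: B1–B2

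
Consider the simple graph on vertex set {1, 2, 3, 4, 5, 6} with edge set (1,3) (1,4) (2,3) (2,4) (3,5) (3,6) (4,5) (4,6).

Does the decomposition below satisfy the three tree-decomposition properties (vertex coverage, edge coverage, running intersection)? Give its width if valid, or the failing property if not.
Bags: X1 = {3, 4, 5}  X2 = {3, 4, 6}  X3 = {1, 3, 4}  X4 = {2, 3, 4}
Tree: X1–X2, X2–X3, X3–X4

Yes; width 2.

Vertex coverage: the bags together contain {1, 2, 3, 4, 5, 6}, the full vertex set. Edge coverage: each edge of G has both endpoints in at least one bag. Running intersection: for every vertex, the bags containing it form a connected subtree. All three properties hold, so this is a valid tree decomposition of width max|bag| − 1 = 2, and hence tw(G) ≤ 2.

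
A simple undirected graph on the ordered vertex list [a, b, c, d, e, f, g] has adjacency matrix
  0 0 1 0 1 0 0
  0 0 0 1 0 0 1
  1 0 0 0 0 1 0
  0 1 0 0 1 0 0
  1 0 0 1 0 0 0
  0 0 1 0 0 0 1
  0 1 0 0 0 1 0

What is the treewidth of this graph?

2

A width-2 tree decomposition is:
Bags: B1 = {b, d, e}  B2 = {a, b, e}  B3 = {a, b, c}  B4 = {b, c, f}  B5 = {b, f, g}
Tree: B1–B2, B2–B3, B3–B4, B4–B5
The largest bag has 3 vertices, giving width 2; this decomposition certifies tw(G) ≤ 2. For the lower bound, G contains the cycle b–d–e–a–c–f–g–b, so G is not a forest; only forests have treewidth ≤ 1, hence tw(G) ≥ 2. The upper and lower bounds meet at 2, so that is the treewidth.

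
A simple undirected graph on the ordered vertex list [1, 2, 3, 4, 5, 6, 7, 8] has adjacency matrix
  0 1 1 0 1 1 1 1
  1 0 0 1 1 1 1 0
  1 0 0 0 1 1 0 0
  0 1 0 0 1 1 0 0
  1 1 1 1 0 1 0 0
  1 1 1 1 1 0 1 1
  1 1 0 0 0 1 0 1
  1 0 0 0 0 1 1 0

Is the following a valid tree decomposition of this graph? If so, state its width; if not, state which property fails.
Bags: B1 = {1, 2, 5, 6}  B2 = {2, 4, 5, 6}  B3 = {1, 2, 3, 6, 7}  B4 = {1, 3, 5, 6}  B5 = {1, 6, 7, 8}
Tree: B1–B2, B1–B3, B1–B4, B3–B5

A tree decomposition must satisfy three properties: every vertex lies in some bag; for every edge, both endpoints lie together in some bag; and for every vertex, the bags containing it form a connected subtree. Here bags containing vertex 3 are not connected in the tree, so the decomposition is invalid.

No — bags containing vertex 3 are not connected in the tree.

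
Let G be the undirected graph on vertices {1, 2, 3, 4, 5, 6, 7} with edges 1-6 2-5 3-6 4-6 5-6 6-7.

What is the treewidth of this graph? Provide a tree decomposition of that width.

Treewidth 1.
Bags: B1 = {6, 7}  B2 = {3, 6}  B3 = {4, 6}  B4 = {5, 6}  B5 = {2, 5}  B6 = {1, 6}
Tree: B1–B2, B1–B3, B2–B4, B4–B5, B4–B6

Every bag has size at most 2, so the width is 2 − 1 = 1 and tw(G) ≤ 1. Any graph with an edge has treewidth ≥ 1, and G has the edge 7–6. Combining the bounds, tw(G) = 1.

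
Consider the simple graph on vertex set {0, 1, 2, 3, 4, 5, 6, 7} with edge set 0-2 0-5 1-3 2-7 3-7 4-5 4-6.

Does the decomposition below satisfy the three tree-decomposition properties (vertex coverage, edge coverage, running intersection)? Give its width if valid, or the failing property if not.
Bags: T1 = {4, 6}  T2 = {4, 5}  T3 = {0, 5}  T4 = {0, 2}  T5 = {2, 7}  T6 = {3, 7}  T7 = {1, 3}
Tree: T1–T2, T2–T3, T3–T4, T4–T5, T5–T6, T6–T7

Yes; width 1.

Checking the three conditions: (i) the bags cover all of {0, 1, 2, 3, 4, 5, 6, 7}; (ii) for each edge, some bag contains both endpoints; (iii) the bags containing any fixed vertex form a subtree. All hold, so the decomposition is valid with width 2 − 1 = 1.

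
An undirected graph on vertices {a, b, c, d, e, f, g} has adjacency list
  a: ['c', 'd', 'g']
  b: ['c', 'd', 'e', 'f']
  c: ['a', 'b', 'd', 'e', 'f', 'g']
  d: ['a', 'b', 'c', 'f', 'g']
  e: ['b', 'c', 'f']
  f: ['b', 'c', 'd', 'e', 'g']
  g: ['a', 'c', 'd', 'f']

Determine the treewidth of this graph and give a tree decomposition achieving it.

Each bag holds 4 vertices, so the decomposition has width 3, which upper-bounds the treewidth. For the lower bound, the 4 vertices {c, d, f, g} are pairwise adjacent, and any tree decomposition puts a clique entirely inside one bag — forcing width ≥ 3. Therefore the treewidth is 3.

Treewidth 3.
Bags: B1 = {a, c, d, g}  B2 = {c, d, f, g}  B3 = {b, c, d, f}  B4 = {b, c, e, f}
Tree: B1–B2, B2–B3, B3–B4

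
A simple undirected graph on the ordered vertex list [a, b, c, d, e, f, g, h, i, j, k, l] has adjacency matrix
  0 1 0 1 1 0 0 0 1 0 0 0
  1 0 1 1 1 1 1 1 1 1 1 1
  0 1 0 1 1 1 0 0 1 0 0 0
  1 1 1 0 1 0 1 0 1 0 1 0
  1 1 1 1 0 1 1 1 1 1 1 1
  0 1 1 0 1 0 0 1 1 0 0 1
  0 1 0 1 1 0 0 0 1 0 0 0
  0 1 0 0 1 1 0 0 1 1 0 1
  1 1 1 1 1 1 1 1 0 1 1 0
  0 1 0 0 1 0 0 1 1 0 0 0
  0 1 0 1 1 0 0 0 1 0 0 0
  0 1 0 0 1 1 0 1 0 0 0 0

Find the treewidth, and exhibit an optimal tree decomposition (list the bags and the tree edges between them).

Treewidth 4.
Bags: B1 = {b, e, h, i, j}  B2 = {b, e, f, h, i}  B3 = {b, c, e, f, i}  B4 = {b, c, d, e, i}  B5 = {a, b, d, e, i}  B6 = {b, d, e, i, k}  B7 = {b, e, f, h, l}  B8 = {b, d, e, g, i}
Tree: B1–B2, B2–B3, B3–B4, B4–B5, B5–B6, B2–B7, B5–B8

The largest bag has 5 vertices, giving width 4; this decomposition certifies tw(G) ≤ 4. For the lower bound, the 5 vertices {b, e, f, h, l} are pairwise adjacent, and any tree decomposition puts a clique entirely inside one bag — forcing width ≥ 4. Hence tw(G) = 4 exactly.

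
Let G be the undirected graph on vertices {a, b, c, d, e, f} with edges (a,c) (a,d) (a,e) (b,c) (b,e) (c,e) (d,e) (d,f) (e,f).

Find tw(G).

A width-2 tree decomposition is:
Bags: B1 = {a, c, e}  B2 = {a, d, e}  B3 = {d, e, f}  B4 = {b, c, e}
Tree: B1–B2, B2–B3, B1–B4
Each bag holds 3 vertices, so the decomposition has width 2, which upper-bounds the treewidth. Conversely, {a, d, e} is a clique of size 3, and the vertices of any clique must share a bag in every tree decomposition; so some bag has ≥ 3 vertices and tw(G) ≥ 2. The upper and lower bounds meet at 2, so that is the treewidth.

2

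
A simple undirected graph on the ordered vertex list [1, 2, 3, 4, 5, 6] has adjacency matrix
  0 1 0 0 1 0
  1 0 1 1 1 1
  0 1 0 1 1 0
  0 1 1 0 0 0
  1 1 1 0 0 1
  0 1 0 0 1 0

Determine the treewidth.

2

A width-2 tree decomposition is:
Bags: B1 = {1, 2, 5}  B2 = {2, 3, 5}  B3 = {2, 3, 4}  B4 = {2, 5, 6}
Tree: B1–B2, B2–B3, B1–B4
Each bag holds 3 vertices, so the decomposition has width 2, which upper-bounds the treewidth. Conversely, {2, 3, 4} is a clique of size 3, and the vertices of any clique must share a bag in every tree decomposition; so some bag has ≥ 3 vertices and tw(G) ≥ 2. The upper and lower bounds meet at 2, so that is the treewidth.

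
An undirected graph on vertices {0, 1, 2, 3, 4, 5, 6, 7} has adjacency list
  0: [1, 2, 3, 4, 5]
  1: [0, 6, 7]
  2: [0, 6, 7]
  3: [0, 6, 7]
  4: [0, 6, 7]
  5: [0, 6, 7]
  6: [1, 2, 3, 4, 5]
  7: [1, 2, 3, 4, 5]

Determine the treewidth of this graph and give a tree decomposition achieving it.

Every bag has size at most 4, so the width is 4 − 1 = 3 and tw(G) ≤ 3. For the lower bound: the 4 vertex sets {0,4}, {5,6}, {7}, {2} are disjoint, each induces a connected subgraph, and every pair is joined by at least one edge of G. Contracting each set to a single vertex therefore yields K_{4} as a minor, and since treewidth is minor-monotone, tw(G) ≥ tw(K_{4}) = 3. Therefore the treewidth is 3.

Treewidth 3.
Bags: B1 = {0, 4, 6, 7}  B2 = {0, 5, 6, 7}  B3 = {0, 2, 6, 7}  B4 = {0, 3, 6, 7}  B5 = {0, 1, 6, 7}
Tree: B1–B2, B2–B3, B3–B4, B4–B5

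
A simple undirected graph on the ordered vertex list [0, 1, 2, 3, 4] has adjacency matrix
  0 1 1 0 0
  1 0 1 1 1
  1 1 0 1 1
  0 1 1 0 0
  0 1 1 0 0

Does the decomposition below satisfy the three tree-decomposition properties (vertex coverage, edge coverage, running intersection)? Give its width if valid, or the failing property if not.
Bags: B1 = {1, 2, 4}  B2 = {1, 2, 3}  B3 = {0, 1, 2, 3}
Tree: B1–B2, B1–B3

No — bags containing vertex 3 are not connected in the tree.

A tree decomposition must satisfy three properties: every vertex lies in some bag; for every edge, both endpoints lie together in some bag; and for every vertex, the bags containing it form a connected subtree. Here bags containing vertex 3 are not connected in the tree, so the decomposition is invalid.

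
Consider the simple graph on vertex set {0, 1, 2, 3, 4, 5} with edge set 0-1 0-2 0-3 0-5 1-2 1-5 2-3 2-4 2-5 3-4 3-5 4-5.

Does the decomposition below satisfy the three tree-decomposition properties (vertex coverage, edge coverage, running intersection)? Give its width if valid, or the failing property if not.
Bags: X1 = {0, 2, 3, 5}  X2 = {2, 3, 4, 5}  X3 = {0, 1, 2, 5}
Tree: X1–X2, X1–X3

Yes; width 3.

Checking the three conditions: (i) the bags cover all of {0, 1, 2, 3, 4, 5}; (ii) for each edge, some bag contains both endpoints; (iii) the bags containing any fixed vertex form a subtree. All hold, so the decomposition is valid with width 4 − 1 = 3.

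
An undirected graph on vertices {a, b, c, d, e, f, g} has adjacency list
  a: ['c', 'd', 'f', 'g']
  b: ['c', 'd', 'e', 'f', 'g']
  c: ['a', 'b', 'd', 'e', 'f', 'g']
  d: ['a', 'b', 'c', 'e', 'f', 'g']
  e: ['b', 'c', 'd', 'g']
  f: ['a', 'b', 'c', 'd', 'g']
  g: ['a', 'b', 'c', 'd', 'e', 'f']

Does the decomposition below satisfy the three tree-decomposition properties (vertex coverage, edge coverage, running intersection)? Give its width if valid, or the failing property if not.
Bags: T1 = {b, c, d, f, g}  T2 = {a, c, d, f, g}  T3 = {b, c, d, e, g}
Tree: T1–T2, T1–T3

Yes; width 4.

Vertex coverage: the bags together contain {a, b, c, d, e, f, g}, the full vertex set. Edge coverage: each edge of G has both endpoints in at least one bag. Running intersection: for every vertex, the bags containing it form a connected subtree. All three properties hold, so this is a valid tree decomposition of width max|bag| − 1 = 4, and hence tw(G) ≤ 4.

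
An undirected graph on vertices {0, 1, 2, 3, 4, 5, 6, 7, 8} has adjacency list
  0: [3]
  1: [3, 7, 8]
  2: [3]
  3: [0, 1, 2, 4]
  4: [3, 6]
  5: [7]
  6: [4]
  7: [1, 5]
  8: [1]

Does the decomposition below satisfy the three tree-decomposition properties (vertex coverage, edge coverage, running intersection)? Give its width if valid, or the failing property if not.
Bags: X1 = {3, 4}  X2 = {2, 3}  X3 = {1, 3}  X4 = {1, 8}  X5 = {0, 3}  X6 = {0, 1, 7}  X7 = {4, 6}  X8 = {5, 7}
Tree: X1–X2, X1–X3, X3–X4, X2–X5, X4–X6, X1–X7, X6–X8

No — bags containing vertex 0 are not connected in the tree.

A tree decomposition must satisfy three properties: every vertex lies in some bag; for every edge, both endpoints lie together in some bag; and for every vertex, the bags containing it form a connected subtree. Here bags containing vertex 0 are not connected in the tree, so the decomposition is invalid.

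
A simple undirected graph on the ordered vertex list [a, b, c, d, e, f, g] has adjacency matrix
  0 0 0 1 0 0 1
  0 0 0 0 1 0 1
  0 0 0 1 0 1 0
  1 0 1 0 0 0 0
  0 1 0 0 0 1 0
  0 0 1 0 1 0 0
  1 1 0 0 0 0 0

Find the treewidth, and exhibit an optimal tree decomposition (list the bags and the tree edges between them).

Each bag holds 3 vertices, so the decomposition has width 2, which upper-bounds the treewidth. The edges a–g–b–e–f–c–d–a form a cycle, so G is not a tree and its treewidth is at least 2. The upper and lower bounds meet at 2, so that is the treewidth.

Treewidth 2.
Bags: B1 = {a, b, g}  B2 = {a, b, e}  B3 = {a, e, f}  B4 = {a, c, f}  B5 = {a, c, d}
Tree: B1–B2, B2–B3, B3–B4, B4–B5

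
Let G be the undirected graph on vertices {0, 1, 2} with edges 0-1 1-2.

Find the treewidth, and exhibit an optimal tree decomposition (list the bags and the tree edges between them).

The largest bag has 2 vertices, giving width 1; this decomposition certifies tw(G) ≤ 1. Any graph with an edge has treewidth ≥ 1, and G has the edge 0–1. Combining the bounds, tw(G) = 1.

Treewidth 1.
One optimal decomposition is:
Bags: B1 = {0, 1}  B2 = {1, 2}
Tree: B1–B2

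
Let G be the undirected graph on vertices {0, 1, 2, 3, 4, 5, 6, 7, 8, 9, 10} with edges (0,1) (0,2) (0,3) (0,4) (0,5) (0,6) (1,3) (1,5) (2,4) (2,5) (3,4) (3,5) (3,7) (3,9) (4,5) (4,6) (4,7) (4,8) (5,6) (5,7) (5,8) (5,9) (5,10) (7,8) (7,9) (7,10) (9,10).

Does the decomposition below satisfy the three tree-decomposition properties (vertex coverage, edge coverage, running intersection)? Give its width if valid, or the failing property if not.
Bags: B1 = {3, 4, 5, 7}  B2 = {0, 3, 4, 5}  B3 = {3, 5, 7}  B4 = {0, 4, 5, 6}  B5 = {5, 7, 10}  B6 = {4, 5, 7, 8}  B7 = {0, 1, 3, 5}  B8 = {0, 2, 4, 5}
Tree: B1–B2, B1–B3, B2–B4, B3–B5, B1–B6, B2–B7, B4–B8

No — vertex 9 appears in no bag.

A tree decomposition must satisfy three properties: every vertex lies in some bag; for every edge, both endpoints lie together in some bag; and for every vertex, the bags containing it form a connected subtree. Here vertex 9 appears in no bag, so the decomposition is invalid.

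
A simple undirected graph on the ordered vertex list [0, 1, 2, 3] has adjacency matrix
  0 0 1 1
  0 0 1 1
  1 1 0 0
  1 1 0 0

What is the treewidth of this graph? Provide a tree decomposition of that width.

Treewidth 2.
Bags: B1 = {0, 1, 3}  B2 = {0, 1, 2}
Tree: B1–B2

The largest bag has 3 vertices, giving width 2; this decomposition certifies tw(G) ≤ 2. The edges 1–3–0–2–1 form a cycle, so G is not a tree and its treewidth is at least 2. Hence tw(G) = 2 exactly.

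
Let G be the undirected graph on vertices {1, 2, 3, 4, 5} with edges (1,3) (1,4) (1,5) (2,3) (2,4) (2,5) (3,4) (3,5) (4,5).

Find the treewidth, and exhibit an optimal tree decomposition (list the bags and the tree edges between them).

The largest bag has 4 vertices, giving width 3; this decomposition certifies tw(G) ≤ 3. Conversely, {1, 3, 4, 5} is a clique of size 4, and the vertices of any clique must share a bag in every tree decomposition; so some bag has ≥ 4 vertices and tw(G) ≥ 3. Therefore the treewidth is 3.

Treewidth 3.
Bags: B1 = {2, 3, 4, 5}  B2 = {1, 3, 4, 5}
Tree: B1–B2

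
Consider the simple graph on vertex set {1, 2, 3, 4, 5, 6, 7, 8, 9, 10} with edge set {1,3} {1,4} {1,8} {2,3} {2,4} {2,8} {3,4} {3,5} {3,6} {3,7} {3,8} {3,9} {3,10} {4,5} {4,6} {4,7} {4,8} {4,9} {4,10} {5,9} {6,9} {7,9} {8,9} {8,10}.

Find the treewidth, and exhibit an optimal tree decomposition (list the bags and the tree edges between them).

The largest bag has 4 vertices, giving width 3; this decomposition certifies tw(G) ≤ 3. Conversely, {1, 3, 4, 8} is a clique of size 4, and the vertices of any clique must share a bag in every tree decomposition; so some bag has ≥ 4 vertices and tw(G) ≥ 3. The upper and lower bounds meet at 3, so that is the treewidth.

Treewidth 3.
One such decomposition:
Bags: B1 = {3, 4, 8, 9}  B2 = {3, 4, 5, 9}  B3 = {3, 4, 8, 10}  B4 = {1, 3, 4, 8}  B5 = {2, 3, 4, 8}  B6 = {3, 4, 7, 9}  B7 = {3, 4, 6, 9}
Tree: B1–B2, B1–B3, B1–B4, B3–B5, B1–B6, B6–B7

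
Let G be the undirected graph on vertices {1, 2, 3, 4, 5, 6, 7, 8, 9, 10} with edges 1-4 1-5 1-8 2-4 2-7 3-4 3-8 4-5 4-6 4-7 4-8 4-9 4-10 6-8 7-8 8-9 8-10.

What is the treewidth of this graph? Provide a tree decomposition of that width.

Treewidth 2.
One optimal decomposition is:
Bags: B1 = {4, 7, 8}  B2 = {4, 8, 10}  B3 = {2, 4, 7}  B4 = {1, 4, 8}  B5 = {1, 4, 5}  B6 = {4, 6, 8}  B7 = {3, 4, 8}  B8 = {4, 8, 9}
Tree: B1–B2, B1–B3, B2–B4, B4–B5, B4–B6, B4–B7, B2–B8

Every bag has size at most 3, so the width is 3 − 1 = 2 and tw(G) ≤ 2. Conversely, {1, 4, 8} is a clique of size 3, and the vertices of any clique must share a bag in every tree decomposition; so some bag has ≥ 3 vertices and tw(G) ≥ 2. Combining the bounds, tw(G) = 2.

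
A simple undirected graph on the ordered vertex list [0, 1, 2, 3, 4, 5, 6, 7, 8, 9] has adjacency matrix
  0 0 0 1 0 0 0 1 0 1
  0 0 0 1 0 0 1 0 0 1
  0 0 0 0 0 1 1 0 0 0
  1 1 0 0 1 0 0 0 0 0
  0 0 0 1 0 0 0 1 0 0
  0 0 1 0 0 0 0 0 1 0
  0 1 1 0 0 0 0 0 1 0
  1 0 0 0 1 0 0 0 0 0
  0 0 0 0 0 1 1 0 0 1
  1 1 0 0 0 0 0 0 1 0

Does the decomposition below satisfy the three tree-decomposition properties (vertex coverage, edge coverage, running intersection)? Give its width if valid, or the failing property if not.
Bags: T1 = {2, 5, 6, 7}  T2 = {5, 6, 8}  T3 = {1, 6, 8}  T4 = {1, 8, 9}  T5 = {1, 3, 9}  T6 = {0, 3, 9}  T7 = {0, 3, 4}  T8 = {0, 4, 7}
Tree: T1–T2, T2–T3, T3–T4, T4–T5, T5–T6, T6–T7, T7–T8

No — bags containing vertex 7 are not connected in the tree.

A tree decomposition must satisfy three properties: every vertex lies in some bag; for every edge, both endpoints lie together in some bag; and for every vertex, the bags containing it form a connected subtree. Here bags containing vertex 7 are not connected in the tree, so the decomposition is invalid.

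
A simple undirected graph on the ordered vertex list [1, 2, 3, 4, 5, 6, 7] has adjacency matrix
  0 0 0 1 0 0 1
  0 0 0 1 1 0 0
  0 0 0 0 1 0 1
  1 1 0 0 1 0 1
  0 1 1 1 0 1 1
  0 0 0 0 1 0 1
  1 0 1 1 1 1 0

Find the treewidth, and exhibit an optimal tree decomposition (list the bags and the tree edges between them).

Treewidth 2.
One optimal decomposition is:
Bags: B1 = {2, 4, 5}  B2 = {4, 5, 7}  B3 = {5, 6, 7}  B4 = {3, 5, 7}  B5 = {1, 4, 7}
Tree: B1–B2, B2–B3, B2–B4, B2–B5

The largest bag has 3 vertices, giving width 2; this decomposition certifies tw(G) ≤ 2. Conversely, {1, 4, 7} is a clique of size 3, and the vertices of any clique must share a bag in every tree decomposition; so some bag has ≥ 3 vertices and tw(G) ≥ 2. Hence tw(G) = 2 exactly.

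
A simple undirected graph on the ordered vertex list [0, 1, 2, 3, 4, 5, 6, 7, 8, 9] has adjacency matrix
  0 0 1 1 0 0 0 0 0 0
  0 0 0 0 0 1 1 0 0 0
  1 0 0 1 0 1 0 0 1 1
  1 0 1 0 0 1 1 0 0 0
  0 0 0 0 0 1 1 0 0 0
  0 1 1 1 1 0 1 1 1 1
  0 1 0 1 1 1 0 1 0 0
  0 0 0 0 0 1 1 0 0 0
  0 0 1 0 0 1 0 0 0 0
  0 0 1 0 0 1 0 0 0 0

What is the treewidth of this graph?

2

A width-2 tree decomposition is:
Bags: B1 = {2, 3, 5}  B2 = {3, 5, 6}  B3 = {5, 6, 7}  B4 = {0, 2, 3}  B5 = {2, 5, 8}  B6 = {1, 5, 6}  B7 = {2, 5, 9}  B8 = {4, 5, 6}
Tree: B1–B2, B2–B3, B1–B4, B1–B5, B2–B6, B1–B7, B3–B8
The largest bag has 3 vertices, giving width 2; this decomposition certifies tw(G) ≤ 2. Conversely, {0, 2, 3} is a clique of size 3, and the vertices of any clique must share a bag in every tree decomposition; so some bag has ≥ 3 vertices and tw(G) ≥ 2. Therefore the treewidth is 2.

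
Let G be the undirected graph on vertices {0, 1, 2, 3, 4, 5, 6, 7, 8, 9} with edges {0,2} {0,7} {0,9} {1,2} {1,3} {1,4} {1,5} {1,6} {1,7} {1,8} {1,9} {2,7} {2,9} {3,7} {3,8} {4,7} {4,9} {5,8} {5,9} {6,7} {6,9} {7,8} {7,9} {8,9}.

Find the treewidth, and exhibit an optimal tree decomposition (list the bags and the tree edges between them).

Treewidth 3.
Bags: B1 = {1, 5, 8, 9}  B2 = {1, 7, 8, 9}  B3 = {1, 2, 7, 9}  B4 = {1, 3, 7, 8}  B5 = {0, 2, 7, 9}  B6 = {1, 4, 7, 9}  B7 = {1, 6, 7, 9}
Tree: B1–B2, B2–B3, B2–B4, B3–B5, B3–B6, B6–B7

Each bag holds 4 vertices, so the decomposition has width 3, which upper-bounds the treewidth. For the lower bound, the 4 vertices {0, 2, 7, 9} are pairwise adjacent, and any tree decomposition puts a clique entirely inside one bag — forcing width ≥ 3. Therefore the treewidth is 3.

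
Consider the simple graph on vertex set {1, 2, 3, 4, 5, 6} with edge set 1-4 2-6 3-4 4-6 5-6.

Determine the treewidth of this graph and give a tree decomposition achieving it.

Treewidth 1.
One such decomposition:
Bags: B1 = {2, 6}  B2 = {5, 6}  B3 = {4, 6}  B4 = {3, 4}  B5 = {1, 4}
Tree: B1–B2, B1–B3, B3–B4, B4–B5

Every bag has size at most 2, so the width is 2 − 1 = 1 and tw(G) ≤ 1. Since G has at least one edge (e.g. 6–2), it is not an edgeless graph, so tw(G) ≥ 1. Combining the bounds, tw(G) = 1.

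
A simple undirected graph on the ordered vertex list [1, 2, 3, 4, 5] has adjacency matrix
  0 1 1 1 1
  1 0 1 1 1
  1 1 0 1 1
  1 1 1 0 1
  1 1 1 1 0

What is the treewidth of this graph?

A width-4 tree decomposition is:
Bags: B1 = {1, 2, 3, 4, 5}
Tree: (single bag)
A single bag containing all 5 vertices is trivially a valid decomposition of width 4. For the lower bound, the 5 vertices {1, 2, 3, 4, 5} are pairwise adjacent, and any tree decomposition puts a clique entirely inside one bag — forcing width ≥ 4. Hence tw(G) = 4 exactly.

4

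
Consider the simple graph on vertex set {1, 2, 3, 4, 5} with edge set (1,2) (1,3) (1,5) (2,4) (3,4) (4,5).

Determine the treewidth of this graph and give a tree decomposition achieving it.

The largest bag has 3 vertices, giving width 2; this decomposition certifies tw(G) ≤ 2. The edges 1–2–4–3–1 form a cycle, so G is not a tree and its treewidth is at least 2. The upper and lower bounds meet at 2, so that is the treewidth.

Treewidth 2.
One such decomposition:
Bags: B1 = {1, 2, 4}  B2 = {1, 3, 4}  B3 = {1, 4, 5}
Tree: B1–B2, B2–B3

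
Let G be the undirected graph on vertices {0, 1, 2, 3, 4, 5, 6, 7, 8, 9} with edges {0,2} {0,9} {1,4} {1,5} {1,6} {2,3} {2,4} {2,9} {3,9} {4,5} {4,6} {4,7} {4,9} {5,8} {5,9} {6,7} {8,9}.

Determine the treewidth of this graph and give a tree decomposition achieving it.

The largest bag has 3 vertices, giving width 2; this decomposition certifies tw(G) ≤ 2. On the other hand G contains the 3-clique {0, 2, 9}. A clique must lie in a single bag of any decomposition, so no decomposition can have width below 2. Therefore the treewidth is 2.

Treewidth 2.
One optimal decomposition is:
Bags: B1 = {1, 4, 5}  B2 = {4, 5, 9}  B3 = {1, 4, 6}  B4 = {5, 8, 9}  B5 = {2, 4, 9}  B6 = {2, 3, 9}  B7 = {4, 6, 7}  B8 = {0, 2, 9}
Tree: B1–B2, B1–B3, B2–B4, B2–B5, B5–B6, B3–B7, B6–B8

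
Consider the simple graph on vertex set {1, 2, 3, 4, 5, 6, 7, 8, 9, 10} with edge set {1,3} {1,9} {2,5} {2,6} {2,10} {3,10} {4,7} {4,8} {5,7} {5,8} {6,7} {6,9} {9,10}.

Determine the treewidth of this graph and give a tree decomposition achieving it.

Every bag has size at most 3, so the width is 3 − 1 = 2 and tw(G) ≤ 2. For the lower bound, G contains the cycle 8–4–7–5–8, so G is not a forest; only forests have treewidth ≤ 1, hence tw(G) ≥ 2. Combining the bounds, tw(G) = 2.

Treewidth 2.
One such decomposition:
Bags: B1 = {4, 5, 8}  B2 = {4, 5, 7}  B3 = {2, 5, 7}  B4 = {2, 6, 7}  B5 = {2, 6, 10}  B6 = {6, 9, 10}  B7 = {3, 9, 10}  B8 = {1, 3, 9}
Tree: B1–B2, B2–B3, B3–B4, B4–B5, B5–B6, B6–B7, B7–B8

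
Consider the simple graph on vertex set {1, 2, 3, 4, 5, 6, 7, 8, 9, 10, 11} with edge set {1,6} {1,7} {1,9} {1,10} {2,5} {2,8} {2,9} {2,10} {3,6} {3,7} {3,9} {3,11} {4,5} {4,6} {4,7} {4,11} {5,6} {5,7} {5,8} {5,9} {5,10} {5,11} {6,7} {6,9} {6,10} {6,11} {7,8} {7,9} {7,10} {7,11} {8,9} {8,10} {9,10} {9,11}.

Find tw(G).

4

A width-4 tree decomposition is:
Bags: B1 = {5, 6, 7, 9, 11}  B2 = {5, 6, 7, 9, 10}  B3 = {3, 6, 7, 9, 11}  B4 = {5, 7, 8, 9, 10}  B5 = {1, 6, 7, 9, 10}  B6 = {4, 5, 6, 7, 11}  B7 = {2, 5, 8, 9, 10}
Tree: B1–B2, B1–B3, B2–B4, B2–B5, B1–B6, B4–B7
Every bag has size at most 5, so the width is 5 − 1 = 4 and tw(G) ≤ 4. Conversely, {2, 5, 8, 9, 10} is a clique of size 5, and the vertices of any clique must share a bag in every tree decomposition; so some bag has ≥ 5 vertices and tw(G) ≥ 4. Hence tw(G) = 4 exactly.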